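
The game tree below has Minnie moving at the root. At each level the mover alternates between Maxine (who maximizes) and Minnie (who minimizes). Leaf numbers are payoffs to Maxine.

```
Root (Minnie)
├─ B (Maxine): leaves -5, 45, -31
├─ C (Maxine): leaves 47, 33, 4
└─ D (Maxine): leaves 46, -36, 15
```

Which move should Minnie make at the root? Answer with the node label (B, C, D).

B (Maxine): max(-5, 45, -31) = 45
C (Maxine): max(47, 33, 4) = 47
D (Maxine): max(46, -36, 15) = 46
Root (Minnie): min(45, 47, 46) = 45
Minnie picks the child with the lowest value: B (value 45).

B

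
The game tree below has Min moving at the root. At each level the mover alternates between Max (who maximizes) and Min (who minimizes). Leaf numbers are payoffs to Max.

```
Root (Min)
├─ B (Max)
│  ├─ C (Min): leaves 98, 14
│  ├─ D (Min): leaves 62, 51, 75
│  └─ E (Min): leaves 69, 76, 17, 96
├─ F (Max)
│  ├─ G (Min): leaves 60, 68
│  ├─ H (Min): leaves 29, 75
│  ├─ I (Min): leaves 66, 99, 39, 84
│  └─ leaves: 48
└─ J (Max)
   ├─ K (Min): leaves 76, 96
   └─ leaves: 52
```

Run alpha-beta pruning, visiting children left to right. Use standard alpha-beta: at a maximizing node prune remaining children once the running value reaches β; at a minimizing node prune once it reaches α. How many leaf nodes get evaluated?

12

C [α=-∞,β=+∞]: v=14
D [α=14,β=+∞]: v=51
E [α=51,β=+∞]: v=17 after child 3 ≤ α → α-cutoff, skip 1
B [α=-∞,β=+∞]: v=51
G [α=-∞,β=51]: v=60
F [α=-∞,β=51]: v=60 after child 1 ≥ β → β-cutoff, skip 3
K [α=-∞,β=51]: v=76
J [α=-∞,β=51]: v=76 after child 1 ≥ β → β-cutoff, skip 1
Root [α=-∞,β=+∞]: v=51
Leaves evaluated: 12 of 21.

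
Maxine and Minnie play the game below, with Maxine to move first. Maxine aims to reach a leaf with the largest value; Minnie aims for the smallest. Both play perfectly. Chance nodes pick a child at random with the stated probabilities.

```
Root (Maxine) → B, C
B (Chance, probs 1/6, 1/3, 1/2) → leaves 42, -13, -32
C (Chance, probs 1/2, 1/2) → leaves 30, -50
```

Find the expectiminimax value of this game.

-10

B (Chance): 1/6·42 + 1/3·-13 + 1/2·-32 = -13.33
C (Chance): 1/2·30 + 1/2·-50 = -10
Root (Maxine): max(-13.33, -10) = -10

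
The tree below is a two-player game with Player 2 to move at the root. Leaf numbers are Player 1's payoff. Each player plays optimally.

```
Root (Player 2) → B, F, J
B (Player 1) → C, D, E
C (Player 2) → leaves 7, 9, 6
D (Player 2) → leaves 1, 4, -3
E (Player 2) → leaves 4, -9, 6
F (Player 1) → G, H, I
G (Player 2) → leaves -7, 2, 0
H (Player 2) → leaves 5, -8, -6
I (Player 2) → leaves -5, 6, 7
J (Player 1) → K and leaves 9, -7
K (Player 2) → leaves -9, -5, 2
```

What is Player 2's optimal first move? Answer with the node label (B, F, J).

C (Player 2): min(7, 9, 6) = 6
D (Player 2): min(1, 4, -3) = -3
E (Player 2): min(4, -9, 6) = -9
B (Player 1): max(6, -3, -9) = 6
G (Player 2): min(-7, 2, 0) = -7
H (Player 2): min(5, -8, -6) = -8
I (Player 2): min(-5, 6, 7) = -5
F (Player 1): max(-7, -8, -5) = -5
K (Player 2): min(-9, -5, 2) = -9
J (Player 1): max(-9, 9, -7) = 9
Root (Player 2): min(6, -5, 9) = -5
Player 2 picks the child with the lowest value: F (value -5).

F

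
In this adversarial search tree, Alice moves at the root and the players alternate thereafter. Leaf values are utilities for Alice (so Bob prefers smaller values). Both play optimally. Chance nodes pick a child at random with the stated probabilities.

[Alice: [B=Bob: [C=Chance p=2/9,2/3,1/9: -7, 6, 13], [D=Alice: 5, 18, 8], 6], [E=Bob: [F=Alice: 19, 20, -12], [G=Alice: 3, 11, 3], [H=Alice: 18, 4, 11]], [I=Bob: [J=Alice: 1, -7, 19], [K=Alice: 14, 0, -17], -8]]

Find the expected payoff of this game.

11

C (Chance): 2/9·-7 + 2/3·6 + 1/9·13 = 3.89
D (Alice): max(5, 18, 8) = 18
B (Bob): min(3.89, 18, 6) = 3.89
F (Alice): max(19, 20, -12) = 20
G (Alice): max(3, 11, 3) = 11
H (Alice): max(18, 4, 11) = 18
E (Bob): min(20, 11, 18) = 11
J (Alice): max(1, -7, 19) = 19
K (Alice): max(14, 0, -17) = 14
I (Bob): min(19, 14, -8) = -8
Root (Alice): max(3.89, 11, -8) = 11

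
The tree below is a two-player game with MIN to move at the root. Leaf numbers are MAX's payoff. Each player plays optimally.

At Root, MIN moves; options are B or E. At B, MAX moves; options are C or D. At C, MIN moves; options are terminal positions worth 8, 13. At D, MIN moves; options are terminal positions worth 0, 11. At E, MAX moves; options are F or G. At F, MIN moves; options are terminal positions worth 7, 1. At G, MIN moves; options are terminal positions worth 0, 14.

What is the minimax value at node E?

F: min(7, 1) = 1
G: min(0, 14) = 0
E: max(1, 0) = 1

1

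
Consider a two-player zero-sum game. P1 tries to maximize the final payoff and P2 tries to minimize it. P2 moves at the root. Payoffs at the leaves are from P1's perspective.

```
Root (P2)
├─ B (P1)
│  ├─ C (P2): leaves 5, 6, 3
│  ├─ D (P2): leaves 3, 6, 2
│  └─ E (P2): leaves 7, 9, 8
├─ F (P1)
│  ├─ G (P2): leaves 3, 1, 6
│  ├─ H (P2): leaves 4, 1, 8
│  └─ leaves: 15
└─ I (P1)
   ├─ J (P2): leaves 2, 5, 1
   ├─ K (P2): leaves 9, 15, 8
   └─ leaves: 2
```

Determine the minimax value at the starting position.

C (P2): min(5, 6, 3) = 3
D (P2): min(3, 6, 2) = 2
E (P2): min(7, 9, 8) = 7
B (P1): max(3, 2, 7) = 7
G (P2): min(3, 1, 6) = 1
H (P2): min(4, 1, 8) = 1
F (P1): max(1, 1, 15) = 15
J (P2): min(2, 5, 1) = 1
K (P2): min(9, 15, 8) = 8
I (P1): max(1, 8, 2) = 8
Root (P2): min(7, 15, 8) = 7

7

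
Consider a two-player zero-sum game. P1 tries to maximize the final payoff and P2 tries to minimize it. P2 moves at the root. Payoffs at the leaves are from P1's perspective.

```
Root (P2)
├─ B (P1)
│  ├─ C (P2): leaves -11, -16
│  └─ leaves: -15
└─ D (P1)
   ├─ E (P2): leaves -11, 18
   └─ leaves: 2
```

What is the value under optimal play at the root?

-15

C (P2): min(-11, -16) = -16
B (P1): max(-16, -15) = -15
E (P2): min(-11, 18) = -11
D (P1): max(-11, 2) = 2
Root (P2): min(-15, 2) = -15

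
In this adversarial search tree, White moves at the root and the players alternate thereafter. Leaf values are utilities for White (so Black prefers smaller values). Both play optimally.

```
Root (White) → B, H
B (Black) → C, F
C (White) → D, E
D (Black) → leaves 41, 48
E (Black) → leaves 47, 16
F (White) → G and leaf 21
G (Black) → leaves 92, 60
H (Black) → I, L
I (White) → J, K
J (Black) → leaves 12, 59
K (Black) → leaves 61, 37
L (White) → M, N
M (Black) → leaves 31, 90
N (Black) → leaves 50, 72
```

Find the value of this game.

41

D (Black): min(41, 48) = 41
E (Black): min(47, 16) = 16
C (White): max(41, 16) = 41
G (Black): min(92, 60) = 60
F (White): max(60, 21) = 60
B (Black): min(41, 60) = 41
J (Black): min(12, 59) = 12
K (Black): min(61, 37) = 37
I (White): max(12, 37) = 37
M (Black): min(31, 90) = 31
N (Black): min(50, 72) = 50
L (White): max(31, 50) = 50
H (Black): min(37, 50) = 37
Root (White): max(41, 37) = 41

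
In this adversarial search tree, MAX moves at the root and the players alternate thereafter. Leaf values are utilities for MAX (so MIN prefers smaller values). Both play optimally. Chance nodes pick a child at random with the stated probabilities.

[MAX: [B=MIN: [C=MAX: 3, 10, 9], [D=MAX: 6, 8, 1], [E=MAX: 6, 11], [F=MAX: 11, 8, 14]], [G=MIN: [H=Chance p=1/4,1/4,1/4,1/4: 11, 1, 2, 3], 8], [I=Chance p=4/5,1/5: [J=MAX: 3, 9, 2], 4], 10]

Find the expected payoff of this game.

10

C (MAX): max(3, 10, 9) = 10
D (MAX): max(6, 8, 1) = 8
E (MAX): max(6, 11) = 11
F (MAX): max(11, 8, 14) = 14
B (MIN): min(10, 8, 11, 14) = 8
H (Chance): 1/4·11 + 1/4·1 + 1/4·2 + 1/4·3 = 4.25
G (MIN): min(4.25, 8) = 4.25
J (MAX): max(3, 9, 2) = 9
I (Chance): 4/5·9 + 1/5·4 = 8
Root (MAX): max(8, 4.25, 8, 10) = 10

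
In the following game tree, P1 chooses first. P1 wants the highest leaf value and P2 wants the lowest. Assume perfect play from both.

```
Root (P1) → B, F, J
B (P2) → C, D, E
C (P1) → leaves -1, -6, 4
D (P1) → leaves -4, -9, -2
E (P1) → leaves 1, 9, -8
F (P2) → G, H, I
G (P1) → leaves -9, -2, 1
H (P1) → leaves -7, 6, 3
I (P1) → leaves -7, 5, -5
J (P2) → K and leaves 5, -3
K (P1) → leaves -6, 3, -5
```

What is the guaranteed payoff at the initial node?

1

C (P1): max(-1, -6, 4) = 4
D (P1): max(-4, -9, -2) = -2
E (P1): max(1, 9, -8) = 9
B (P2): min(4, -2, 9) = -2
G (P1): max(-9, -2, 1) = 1
H (P1): max(-7, 6, 3) = 6
I (P1): max(-7, 5, -5) = 5
F (P2): min(1, 6, 5) = 1
K (P1): max(-6, 3, -5) = 3
J (P2): min(3, 5, -3) = -3
Root (P1): max(-2, 1, -3) = 1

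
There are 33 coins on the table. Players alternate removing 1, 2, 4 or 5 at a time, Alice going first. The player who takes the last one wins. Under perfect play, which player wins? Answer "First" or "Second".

Positions where the player to move wins (W) vs loses (L):
i:   0  1  2  3  4  5  6  7  8  9 10 11 12 13 14 15 16 17 18 19 20 21 22 23 24 25 26 27 28 29 30 31 32 33
     L  W  W  L  W  W  L  W  W  L  W  W  L  W  W  L  W  W  L  W  W  L  W  W  L  W  W  L  W  W  L  W  W  L
Position 33 is L, so the second player wins.

Second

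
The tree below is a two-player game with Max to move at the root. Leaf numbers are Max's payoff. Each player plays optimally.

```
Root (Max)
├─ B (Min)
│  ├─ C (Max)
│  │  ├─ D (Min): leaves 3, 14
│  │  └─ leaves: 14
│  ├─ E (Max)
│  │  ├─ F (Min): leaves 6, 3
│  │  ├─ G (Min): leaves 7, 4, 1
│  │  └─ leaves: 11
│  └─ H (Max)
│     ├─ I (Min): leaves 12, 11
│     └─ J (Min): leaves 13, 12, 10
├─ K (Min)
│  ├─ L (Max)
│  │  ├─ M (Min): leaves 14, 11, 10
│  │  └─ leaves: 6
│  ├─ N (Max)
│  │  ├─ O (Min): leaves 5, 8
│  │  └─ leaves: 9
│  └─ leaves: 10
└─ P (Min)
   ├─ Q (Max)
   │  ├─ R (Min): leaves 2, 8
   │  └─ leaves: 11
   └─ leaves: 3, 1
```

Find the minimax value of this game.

11

D (Min): min(3, 14) = 3
C (Max): max(3, 14) = 14
F (Min): min(6, 3) = 3
G (Min): min(7, 4, 1) = 1
E (Max): max(3, 1, 11) = 11
I (Min): min(12, 11) = 11
J (Min): min(13, 12, 10) = 10
H (Max): max(11, 10) = 11
B (Min): min(14, 11, 11) = 11
M (Min): min(14, 11, 10) = 10
L (Max): max(10, 6) = 10
O (Min): min(5, 8) = 5
N (Max): max(5, 9) = 9
K (Min): min(10, 9, 10) = 9
R (Min): min(2, 8) = 2
Q (Max): max(2, 11) = 11
P (Min): min(11, 3, 1) = 1
Root (Max): max(11, 9, 1) = 11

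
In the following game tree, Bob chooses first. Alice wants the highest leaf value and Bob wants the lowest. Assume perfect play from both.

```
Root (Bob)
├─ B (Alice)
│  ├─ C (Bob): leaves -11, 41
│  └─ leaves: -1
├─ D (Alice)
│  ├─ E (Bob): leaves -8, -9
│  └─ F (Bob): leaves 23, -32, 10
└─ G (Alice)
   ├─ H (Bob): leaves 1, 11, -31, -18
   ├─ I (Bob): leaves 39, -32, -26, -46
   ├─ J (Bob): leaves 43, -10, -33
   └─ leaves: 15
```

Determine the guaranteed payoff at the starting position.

C (Bob): min(-11, 41) = -11
B (Alice): max(-11, -1) = -1
E (Bob): min(-8, -9) = -9
F (Bob): min(23, -32, 10) = -32
D (Alice): max(-9, -32) = -9
H (Bob): min(1, 11, -31, -18) = -31
I (Bob): min(39, -32, -26, -46) = -46
J (Bob): min(43, -10, -33) = -33
G (Alice): max(-31, -46, -33, 15) = 15
Root (Bob): min(-1, -9, 15) = -9

-9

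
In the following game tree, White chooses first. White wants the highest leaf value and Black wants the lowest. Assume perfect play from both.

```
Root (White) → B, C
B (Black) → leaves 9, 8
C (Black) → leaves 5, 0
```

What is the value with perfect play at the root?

8

B (Black): min(9, 8) = 8
C (Black): min(5, 0) = 0
Root (White): max(8, 0) = 8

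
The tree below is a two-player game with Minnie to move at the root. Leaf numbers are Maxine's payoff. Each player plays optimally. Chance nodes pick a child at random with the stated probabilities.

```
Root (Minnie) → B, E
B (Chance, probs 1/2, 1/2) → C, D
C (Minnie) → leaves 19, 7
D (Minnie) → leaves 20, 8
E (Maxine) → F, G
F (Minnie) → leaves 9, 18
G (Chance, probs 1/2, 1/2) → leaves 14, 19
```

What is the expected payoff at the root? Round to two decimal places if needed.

C (Minnie): min(19, 7) = 7
D (Minnie): min(20, 8) = 8
B (Chance): 1/2·7 + 1/2·8 = 7.5
F (Minnie): min(9, 18) = 9
G (Chance): 1/2·14 + 1/2·19 = 16.5
E (Maxine): max(9, 16.5) = 16.5
Root (Minnie): min(7.5, 16.5) = 7.5

7.5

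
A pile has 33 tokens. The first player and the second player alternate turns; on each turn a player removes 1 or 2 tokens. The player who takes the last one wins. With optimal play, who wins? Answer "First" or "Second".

Positions where the player to move wins (W) vs loses (L):
i:   0  1  2  3  4  5  6  7  8  9 10 11 12 13 14 15 16 17 18 19 20 21 22 23 24 25 26 27 28 29 30 31 32 33
     L  W  W  L  W  W  L  W  W  L  W  W  L  W  W  L  W  W  L  W  W  L  W  W  L  W  W  L  W  W  L  W  W  L
Position 33 is L, so the second player wins.

Second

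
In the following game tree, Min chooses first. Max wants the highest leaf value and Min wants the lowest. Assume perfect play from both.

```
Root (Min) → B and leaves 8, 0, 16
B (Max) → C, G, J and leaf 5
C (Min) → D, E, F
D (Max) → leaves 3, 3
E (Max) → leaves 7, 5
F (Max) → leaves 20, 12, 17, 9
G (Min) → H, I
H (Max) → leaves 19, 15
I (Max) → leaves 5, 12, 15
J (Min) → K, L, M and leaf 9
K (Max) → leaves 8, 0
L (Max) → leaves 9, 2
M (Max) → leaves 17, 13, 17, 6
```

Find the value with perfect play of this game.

0

D (Max): max(3, 3) = 3
E (Max): max(7, 5) = 7
F (Max): max(20, 12, 17, 9) = 20
C (Min): min(3, 7, 20) = 3
H (Max): max(19, 15) = 19
I (Max): max(5, 12, 15) = 15
G (Min): min(19, 15) = 15
K (Max): max(8, 0) = 8
L (Max): max(9, 2) = 9
M (Max): max(17, 13, 17, 6) = 17
J (Min): min(8, 9, 17, 9) = 8
B (Max): max(3, 15, 8, 5) = 15
Root (Min): min(15, 8, 0, 16) = 0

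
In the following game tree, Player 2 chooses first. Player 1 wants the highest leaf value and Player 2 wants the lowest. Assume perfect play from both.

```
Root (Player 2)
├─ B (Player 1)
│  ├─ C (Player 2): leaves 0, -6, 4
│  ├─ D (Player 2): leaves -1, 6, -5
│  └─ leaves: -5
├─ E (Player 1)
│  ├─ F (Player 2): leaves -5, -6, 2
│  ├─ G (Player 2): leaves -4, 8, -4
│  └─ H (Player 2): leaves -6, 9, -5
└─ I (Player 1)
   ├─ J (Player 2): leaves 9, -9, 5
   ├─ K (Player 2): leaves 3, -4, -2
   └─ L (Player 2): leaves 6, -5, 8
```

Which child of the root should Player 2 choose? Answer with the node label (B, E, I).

C (Player 2): min(0, -6, 4) = -6
D (Player 2): min(-1, 6, -5) = -5
B (Player 1): max(-6, -5, -5) = -5
F (Player 2): min(-5, -6, 2) = -6
G (Player 2): min(-4, 8, -4) = -4
H (Player 2): min(-6, 9, -5) = -6
E (Player 1): max(-6, -4, -6) = -4
J (Player 2): min(9, -9, 5) = -9
K (Player 2): min(3, -4, -2) = -4
L (Player 2): min(6, -5, 8) = -5
I (Player 1): max(-9, -4, -5) = -4
Root (Player 2): min(-5, -4, -4) = -5
Player 2 picks the child with the lowest value: B (value -5).

B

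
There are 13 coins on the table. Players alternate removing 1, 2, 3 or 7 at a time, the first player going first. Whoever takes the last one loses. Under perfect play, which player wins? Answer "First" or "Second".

Second

Compute winning (W) and losing (L) positions by backward induction:
i:   0  1  2  3  4  5  6  7  8  9 10 11 12 13
     W  L  W  W  W  L  W  W  W  L  W  W  W  L
Position 13 is L, so the second player wins.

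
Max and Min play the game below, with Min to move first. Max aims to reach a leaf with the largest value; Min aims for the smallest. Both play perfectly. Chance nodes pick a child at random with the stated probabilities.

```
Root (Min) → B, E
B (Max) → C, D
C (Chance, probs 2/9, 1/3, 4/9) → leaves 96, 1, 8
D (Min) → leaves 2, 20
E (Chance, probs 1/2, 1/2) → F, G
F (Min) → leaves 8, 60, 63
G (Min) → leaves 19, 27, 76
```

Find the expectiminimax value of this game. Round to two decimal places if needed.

13.5

C (Chance): 2/9·96 + 1/3·1 + 4/9·8 = 25.22
D (Min): min(2, 20) = 2
B (Max): max(25.22, 2) = 25.22
F (Min): min(8, 60, 63) = 8
G (Min): min(19, 27, 76) = 19
E (Chance): 1/2·8 + 1/2·19 = 13.5
Root (Min): min(25.22, 13.5) = 13.5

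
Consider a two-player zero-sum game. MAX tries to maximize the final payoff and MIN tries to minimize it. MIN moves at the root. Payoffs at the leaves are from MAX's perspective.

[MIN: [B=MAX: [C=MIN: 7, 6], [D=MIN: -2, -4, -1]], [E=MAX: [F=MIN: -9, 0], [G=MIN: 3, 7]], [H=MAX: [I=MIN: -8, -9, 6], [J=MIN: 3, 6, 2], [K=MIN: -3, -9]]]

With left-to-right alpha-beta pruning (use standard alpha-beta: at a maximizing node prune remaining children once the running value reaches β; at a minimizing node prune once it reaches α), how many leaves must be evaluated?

14

C [α=-∞,β=+∞]: v=6
D [α=6,β=+∞]: v=-2 after child 1 ≤ α → α-cutoff, skip 2
B [α=-∞,β=+∞]: v=6
F [α=-∞,β=6]: v=-9
G [α=-9,β=6]: v=3
E [α=-∞,β=6]: v=3
I [α=-∞,β=3]: v=-9
J [α=-9,β=3]: v=2
K [α=2,β=3]: v=-3 after child 1 ≤ α → α-cutoff, skip 1
H [α=-∞,β=3]: v=2
Root [α=-∞,β=+∞]: v=2
Leaves evaluated: 14 of 17.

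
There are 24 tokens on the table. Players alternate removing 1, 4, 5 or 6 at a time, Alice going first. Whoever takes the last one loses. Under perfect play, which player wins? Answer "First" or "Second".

First

W/L table (W = player to move can force a win):
i:   0  1  2  3  4  5  6  7  8  9 10 11 12 13 14 15 16 17 18 19 20 21 22 23 24
     W  L  W  L  W  W  W  W  W  W  L  W  L  W  W  W  W  W  W  L  W  L  W  W  W
Position 24 is W, so the first player wins.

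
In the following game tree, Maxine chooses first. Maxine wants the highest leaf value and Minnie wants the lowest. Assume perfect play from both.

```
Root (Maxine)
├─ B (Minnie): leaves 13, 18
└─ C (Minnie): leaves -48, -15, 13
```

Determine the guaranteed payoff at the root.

B (Minnie): min(13, 18) = 13
C (Minnie): min(-48, -15, 13) = -48
Root (Maxine): max(13, -48) = 13

13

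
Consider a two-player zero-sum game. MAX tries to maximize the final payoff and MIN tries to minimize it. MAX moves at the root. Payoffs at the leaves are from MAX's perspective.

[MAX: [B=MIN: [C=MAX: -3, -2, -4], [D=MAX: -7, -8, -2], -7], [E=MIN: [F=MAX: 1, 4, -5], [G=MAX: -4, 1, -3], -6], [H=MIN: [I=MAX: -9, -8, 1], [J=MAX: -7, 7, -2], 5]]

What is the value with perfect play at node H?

I: max(-9, -8, 1) = 1
J: max(-7, 7, -2) = 7
H: min(1, 7, 5) = 1

1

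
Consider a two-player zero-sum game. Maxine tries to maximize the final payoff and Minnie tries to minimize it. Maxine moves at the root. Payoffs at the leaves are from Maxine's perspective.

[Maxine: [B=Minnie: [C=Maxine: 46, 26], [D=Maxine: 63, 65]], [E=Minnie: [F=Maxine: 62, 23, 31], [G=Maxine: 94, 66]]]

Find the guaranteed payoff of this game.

C (Maxine): max(46, 26) = 46
D (Maxine): max(63, 65) = 65
B (Minnie): min(46, 65) = 46
F (Maxine): max(62, 23, 31) = 62
G (Maxine): max(94, 66) = 94
E (Minnie): min(62, 94) = 62
Root (Maxine): max(46, 62) = 62

62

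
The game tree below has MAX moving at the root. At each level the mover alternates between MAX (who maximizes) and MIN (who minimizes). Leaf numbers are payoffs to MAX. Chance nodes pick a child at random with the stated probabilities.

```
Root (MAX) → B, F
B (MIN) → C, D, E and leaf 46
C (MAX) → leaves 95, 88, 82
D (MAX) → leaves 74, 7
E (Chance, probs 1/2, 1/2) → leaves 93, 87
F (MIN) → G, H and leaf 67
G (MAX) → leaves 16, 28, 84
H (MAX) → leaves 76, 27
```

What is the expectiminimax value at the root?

C (MAX): max(95, 88, 82) = 95
D (MAX): max(74, 7) = 74
E (Chance): 1/2·93 + 1/2·87 = 90
B (MIN): min(95, 74, 90, 46) = 46
G (MAX): max(16, 28, 84) = 84
H (MAX): max(76, 27) = 76
F (MIN): min(84, 76, 67) = 67
Root (MAX): max(46, 67) = 67

67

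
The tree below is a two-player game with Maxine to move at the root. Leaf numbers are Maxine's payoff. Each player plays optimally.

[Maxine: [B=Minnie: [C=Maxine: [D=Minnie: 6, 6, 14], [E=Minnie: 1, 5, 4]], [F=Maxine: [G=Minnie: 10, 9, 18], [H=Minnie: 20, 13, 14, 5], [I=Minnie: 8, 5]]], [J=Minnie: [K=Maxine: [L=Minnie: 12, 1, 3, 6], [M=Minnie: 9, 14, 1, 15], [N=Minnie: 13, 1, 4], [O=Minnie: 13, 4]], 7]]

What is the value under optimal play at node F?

9

G: min(10, 9, 18) = 9
H: min(20, 13, 14, 5) = 5
I: min(8, 5) = 5
F: max(9, 5, 5) = 9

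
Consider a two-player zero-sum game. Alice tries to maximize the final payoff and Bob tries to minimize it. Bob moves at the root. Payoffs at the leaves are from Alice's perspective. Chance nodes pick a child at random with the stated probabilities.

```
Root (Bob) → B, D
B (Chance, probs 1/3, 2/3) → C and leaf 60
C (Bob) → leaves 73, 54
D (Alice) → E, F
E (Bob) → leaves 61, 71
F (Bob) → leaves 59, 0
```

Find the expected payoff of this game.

C (Bob): min(73, 54) = 54
B (Chance): 1/3·54 + 2/3·60 = 58
E (Bob): min(61, 71) = 61
F (Bob): min(59, 0) = 0
D (Alice): max(61, 0) = 61
Root (Bob): min(58, 61) = 58

58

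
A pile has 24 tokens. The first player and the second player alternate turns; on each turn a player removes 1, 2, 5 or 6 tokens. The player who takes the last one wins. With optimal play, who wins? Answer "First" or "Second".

Second

Positions where the player to move wins (W) vs loses (L):
i:   0  1  2  3  4  5  6  7  8  9 10 11 12 13 14 15 16 17 18 19 20 21 22 23 24
     L  W  W  L  W  W  W  L  W  W  L  W  W  W  L  W  W  L  W  W  W  L  W  W  L
Position 24 is L, so the second player wins.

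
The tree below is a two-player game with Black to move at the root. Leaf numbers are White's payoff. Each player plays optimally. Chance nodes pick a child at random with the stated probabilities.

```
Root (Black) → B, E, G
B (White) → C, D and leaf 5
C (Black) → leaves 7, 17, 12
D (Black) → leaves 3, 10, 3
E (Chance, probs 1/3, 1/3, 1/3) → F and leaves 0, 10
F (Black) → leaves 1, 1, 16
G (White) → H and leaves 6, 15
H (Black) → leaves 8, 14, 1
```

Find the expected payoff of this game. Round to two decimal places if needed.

3.67

C (Black): min(7, 17, 12) = 7
D (Black): min(3, 10, 3) = 3
B (White): max(7, 3, 5) = 7
F (Black): min(1, 1, 16) = 1
E (Chance): 1/3·1 + 1/3·0 + 1/3·10 = 3.67
H (Black): min(8, 14, 1) = 1
G (White): max(1, 6, 15) = 15
Root (Black): min(7, 3.67, 15) = 3.67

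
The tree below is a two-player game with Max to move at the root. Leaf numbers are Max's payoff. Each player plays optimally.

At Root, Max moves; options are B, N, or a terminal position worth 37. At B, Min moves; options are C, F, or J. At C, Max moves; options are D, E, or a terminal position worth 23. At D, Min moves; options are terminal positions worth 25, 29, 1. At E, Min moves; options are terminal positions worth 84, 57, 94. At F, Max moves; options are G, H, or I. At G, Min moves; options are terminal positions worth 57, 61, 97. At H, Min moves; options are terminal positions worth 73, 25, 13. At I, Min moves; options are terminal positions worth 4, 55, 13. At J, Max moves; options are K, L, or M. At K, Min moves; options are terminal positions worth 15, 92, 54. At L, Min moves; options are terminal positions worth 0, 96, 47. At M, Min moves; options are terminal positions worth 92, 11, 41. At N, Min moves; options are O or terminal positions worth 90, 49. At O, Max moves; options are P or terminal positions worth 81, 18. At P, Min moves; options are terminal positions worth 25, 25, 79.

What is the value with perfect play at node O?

81

P: min(25, 25, 79) = 25
O: max(25, 81, 18) = 81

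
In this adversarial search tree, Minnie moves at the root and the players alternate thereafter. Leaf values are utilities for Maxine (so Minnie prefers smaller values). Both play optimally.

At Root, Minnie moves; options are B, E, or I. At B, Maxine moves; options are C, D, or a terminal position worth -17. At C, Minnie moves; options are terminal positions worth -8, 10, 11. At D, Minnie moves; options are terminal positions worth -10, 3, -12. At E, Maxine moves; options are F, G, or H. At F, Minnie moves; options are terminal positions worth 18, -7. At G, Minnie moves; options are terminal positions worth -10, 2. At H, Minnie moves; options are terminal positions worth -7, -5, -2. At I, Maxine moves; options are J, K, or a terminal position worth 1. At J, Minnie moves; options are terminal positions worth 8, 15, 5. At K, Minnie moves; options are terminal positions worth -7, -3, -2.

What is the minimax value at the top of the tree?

C (Minnie): min(-8, 10, 11) = -8
D (Minnie): min(-10, 3, -12) = -12
B (Maxine): max(-8, -12, -17) = -8
F (Minnie): min(18, -7) = -7
G (Minnie): min(-10, 2) = -10
H (Minnie): min(-7, -5, -2) = -7
E (Maxine): max(-7, -10, -7) = -7
J (Minnie): min(8, 15, 5) = 5
K (Minnie): min(-7, -3, -2) = -7
I (Maxine): max(5, -7, 1) = 5
Root (Minnie): min(-8, -7, 5) = -8

-8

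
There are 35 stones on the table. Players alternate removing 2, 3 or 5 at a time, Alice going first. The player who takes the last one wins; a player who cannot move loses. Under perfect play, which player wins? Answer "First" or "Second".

Mark each pile size as W (mover wins) or L (mover loses):
i:   0  1  2  3  4  5  6  7  8  9 10 11 12 13 14 15 16 17 18 19 20 21 22 23 24 25 26 27 28 29 30 31 32 33 34 35
     L  L  W  W  W  W  W  L  L  W  W  W  W  W  L  L  W  W  W  W  W  L  L  W  W  W  W  W  L  L  W  W  W  W  W  L
Position 35 is L, so the second player wins.

Second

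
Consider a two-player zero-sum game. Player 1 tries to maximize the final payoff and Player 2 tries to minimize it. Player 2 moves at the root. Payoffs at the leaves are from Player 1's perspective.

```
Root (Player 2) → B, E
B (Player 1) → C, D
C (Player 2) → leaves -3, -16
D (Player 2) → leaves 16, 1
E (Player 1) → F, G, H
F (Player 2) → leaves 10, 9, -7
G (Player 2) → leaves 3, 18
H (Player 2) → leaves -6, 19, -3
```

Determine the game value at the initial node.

1

C (Player 2): min(-3, -16) = -16
D (Player 2): min(16, 1) = 1
B (Player 1): max(-16, 1) = 1
F (Player 2): min(10, 9, -7) = -7
G (Player 2): min(3, 18) = 3
H (Player 2): min(-6, 19, -3) = -6
E (Player 1): max(-7, 3, -6) = 3
Root (Player 2): min(1, 3) = 1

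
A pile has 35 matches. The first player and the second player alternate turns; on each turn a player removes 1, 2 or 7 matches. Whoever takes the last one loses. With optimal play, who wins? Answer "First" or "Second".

First

Mark each pile size as W (mover wins) or L (mover loses):
i:   0  1  2  3  4  5  6  7  8  9 10 11 12 13 14 15 16 17 18 19 20 21 22 23 24 25 26 27 28 29 30 31 32 33 34 35
     W  L  W  W  L  W  W  L  W  W  L  W  W  L  W  W  L  W  W  L  W  W  L  W  W  L  W  W  L  W  W  L  W  W  L  W
Position 35 is W, so the first player wins.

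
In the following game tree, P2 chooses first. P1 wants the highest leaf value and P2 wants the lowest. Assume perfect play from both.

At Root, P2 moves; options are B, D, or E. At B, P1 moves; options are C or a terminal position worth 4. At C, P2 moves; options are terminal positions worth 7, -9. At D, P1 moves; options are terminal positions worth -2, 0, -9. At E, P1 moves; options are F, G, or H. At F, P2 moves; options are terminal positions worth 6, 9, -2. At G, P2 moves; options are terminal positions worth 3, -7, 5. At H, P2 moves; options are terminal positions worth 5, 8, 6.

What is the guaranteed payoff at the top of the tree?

C (P2): min(7, -9) = -9
B (P1): max(-9, 4) = 4
D (P1): max(-2, 0, -9) = 0
F (P2): min(6, 9, -2) = -2
G (P2): min(3, -7, 5) = -7
H (P2): min(5, 8, 6) = 5
E (P1): max(-2, -7, 5) = 5
Root (P2): min(4, 0, 5) = 0

0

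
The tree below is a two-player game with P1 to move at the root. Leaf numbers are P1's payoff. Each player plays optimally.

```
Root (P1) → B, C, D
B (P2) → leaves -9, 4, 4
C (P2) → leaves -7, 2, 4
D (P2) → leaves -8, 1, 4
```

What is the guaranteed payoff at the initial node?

-7

B (P2): min(-9, 4, 4) = -9
C (P2): min(-7, 2, 4) = -7
D (P2): min(-8, 1, 4) = -8
Root (P1): max(-9, -7, -8) = -7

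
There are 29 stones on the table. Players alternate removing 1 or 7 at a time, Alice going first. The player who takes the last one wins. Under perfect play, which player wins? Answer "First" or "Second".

First

Positions where the player to move wins (W) vs loses (L):
i:   0  1  2  3  4  5  6  7  8  9 10 11 12 13 14 15 16 17 18 19 20 21 22 23 24 25 26 27 28 29
     L  W  L  W  L  W  L  W  L  W  L  W  L  W  L  W  L  W  L  W  L  W  L  W  L  W  L  W  L  W
Position 29 is W, so the first player wins.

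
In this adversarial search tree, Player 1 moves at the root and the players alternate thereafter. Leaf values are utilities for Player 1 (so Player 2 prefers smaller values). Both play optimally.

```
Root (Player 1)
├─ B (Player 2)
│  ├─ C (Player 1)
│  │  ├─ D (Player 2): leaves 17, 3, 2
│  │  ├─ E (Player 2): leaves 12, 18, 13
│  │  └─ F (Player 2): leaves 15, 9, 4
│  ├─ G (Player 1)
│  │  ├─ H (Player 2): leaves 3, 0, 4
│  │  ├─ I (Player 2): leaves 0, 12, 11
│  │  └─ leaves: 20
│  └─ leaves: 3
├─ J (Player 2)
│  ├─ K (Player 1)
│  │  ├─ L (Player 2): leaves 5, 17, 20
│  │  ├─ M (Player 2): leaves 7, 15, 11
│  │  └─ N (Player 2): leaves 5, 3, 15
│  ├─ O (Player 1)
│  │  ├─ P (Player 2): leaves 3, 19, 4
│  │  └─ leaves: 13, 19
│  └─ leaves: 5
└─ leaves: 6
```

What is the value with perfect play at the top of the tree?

D (Player 2): min(17, 3, 2) = 2
E (Player 2): min(12, 18, 13) = 12
F (Player 2): min(15, 9, 4) = 4
C (Player 1): max(2, 12, 4) = 12
H (Player 2): min(3, 0, 4) = 0
I (Player 2): min(0, 12, 11) = 0
G (Player 1): max(0, 0, 20) = 20
B (Player 2): min(12, 20, 3) = 3
L (Player 2): min(5, 17, 20) = 5
M (Player 2): min(7, 15, 11) = 7
N (Player 2): min(5, 3, 15) = 3
K (Player 1): max(5, 7, 3) = 7
P (Player 2): min(3, 19, 4) = 3
O (Player 1): max(3, 13, 19) = 19
J (Player 2): min(7, 19, 5) = 5
Root (Player 1): max(3, 5, 6) = 6

6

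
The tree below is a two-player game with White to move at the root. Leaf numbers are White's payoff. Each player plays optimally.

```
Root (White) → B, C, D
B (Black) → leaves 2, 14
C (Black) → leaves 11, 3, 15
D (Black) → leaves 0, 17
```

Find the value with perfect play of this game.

B (Black): min(2, 14) = 2
C (Black): min(11, 3, 15) = 3
D (Black): min(0, 17) = 0
Root (White): max(2, 3, 0) = 3

3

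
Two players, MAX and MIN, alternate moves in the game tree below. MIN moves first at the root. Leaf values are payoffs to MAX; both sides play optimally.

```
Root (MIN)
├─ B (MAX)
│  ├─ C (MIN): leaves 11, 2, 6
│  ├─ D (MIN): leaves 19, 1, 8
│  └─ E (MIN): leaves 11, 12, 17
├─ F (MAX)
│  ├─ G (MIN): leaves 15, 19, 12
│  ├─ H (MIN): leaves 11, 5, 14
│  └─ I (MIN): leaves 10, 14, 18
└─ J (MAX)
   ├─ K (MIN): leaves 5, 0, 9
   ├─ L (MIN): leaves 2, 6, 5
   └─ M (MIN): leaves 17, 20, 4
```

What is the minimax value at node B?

C: min(11, 2, 6) = 2
D: min(19, 1, 8) = 1
E: min(11, 12, 17) = 11
B: max(2, 1, 11) = 11

11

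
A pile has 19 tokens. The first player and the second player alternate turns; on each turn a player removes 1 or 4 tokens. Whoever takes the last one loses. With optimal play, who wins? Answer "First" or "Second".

First

W/L table (W = player to move can force a win):
i:   0  1  2  3  4  5  6  7  8  9 10 11 12 13 14 15 16 17 18 19
     W  L  W  L  W  W  L  W  L  W  W  L  W  L  W  W  L  W  L  W
Position 19 is W, so the first player wins.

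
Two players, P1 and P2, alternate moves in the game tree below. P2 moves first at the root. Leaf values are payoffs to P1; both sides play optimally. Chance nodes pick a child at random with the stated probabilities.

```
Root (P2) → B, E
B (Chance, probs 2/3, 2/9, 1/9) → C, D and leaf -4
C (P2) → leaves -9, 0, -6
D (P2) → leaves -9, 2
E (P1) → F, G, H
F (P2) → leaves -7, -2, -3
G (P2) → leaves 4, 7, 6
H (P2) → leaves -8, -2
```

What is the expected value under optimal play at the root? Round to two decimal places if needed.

-8.44

C (P2): min(-9, 0, -6) = -9
D (P2): min(-9, 2) = -9
B (Chance): 2/3·-9 + 2/9·-9 + 1/9·-4 = -8.44
F (P2): min(-7, -2, -3) = -7
G (P2): min(4, 7, 6) = 4
H (P2): min(-8, -2) = -8
E (P1): max(-7, 4, -8) = 4
Root (P2): min(-8.44, 4) = -8.44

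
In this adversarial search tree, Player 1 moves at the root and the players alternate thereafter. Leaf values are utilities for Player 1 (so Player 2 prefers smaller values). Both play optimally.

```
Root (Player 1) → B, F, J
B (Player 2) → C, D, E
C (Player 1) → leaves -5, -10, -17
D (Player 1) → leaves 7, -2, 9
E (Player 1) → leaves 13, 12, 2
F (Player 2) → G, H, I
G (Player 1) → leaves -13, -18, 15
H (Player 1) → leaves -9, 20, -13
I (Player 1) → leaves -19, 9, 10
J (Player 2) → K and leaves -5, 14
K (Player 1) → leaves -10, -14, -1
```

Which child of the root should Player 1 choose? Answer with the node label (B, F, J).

C (Player 1): max(-5, -10, -17) = -5
D (Player 1): max(7, -2, 9) = 9
E (Player 1): max(13, 12, 2) = 13
B (Player 2): min(-5, 9, 13) = -5
G (Player 1): max(-13, -18, 15) = 15
H (Player 1): max(-9, 20, -13) = 20
I (Player 1): max(-19, 9, 10) = 10
F (Player 2): min(15, 20, 10) = 10
K (Player 1): max(-10, -14, -1) = -1
J (Player 2): min(-1, -5, 14) = -5
Root (Player 1): max(-5, 10, -5) = 10
Player 1 picks the child with the highest value: F (value 10).

F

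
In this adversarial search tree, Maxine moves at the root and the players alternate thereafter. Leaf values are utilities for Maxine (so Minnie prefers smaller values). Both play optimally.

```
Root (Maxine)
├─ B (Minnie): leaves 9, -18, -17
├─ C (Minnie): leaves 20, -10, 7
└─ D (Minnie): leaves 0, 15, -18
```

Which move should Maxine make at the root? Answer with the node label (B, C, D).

C

B (Minnie): min(9, -18, -17) = -18
C (Minnie): min(20, -10, 7) = -10
D (Minnie): min(0, 15, -18) = -18
Root (Maxine): max(-18, -10, -18) = -10
Maxine picks the child with the highest value: C (value -10).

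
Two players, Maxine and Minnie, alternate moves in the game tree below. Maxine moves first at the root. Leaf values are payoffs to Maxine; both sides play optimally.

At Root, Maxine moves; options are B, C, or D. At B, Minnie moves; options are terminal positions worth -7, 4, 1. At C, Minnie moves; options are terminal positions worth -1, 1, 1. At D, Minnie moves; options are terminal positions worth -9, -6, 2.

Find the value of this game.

-1

B (Minnie): min(-7, 4, 1) = -7
C (Minnie): min(-1, 1, 1) = -1
D (Minnie): min(-9, -6, 2) = -9
Root (Maxine): max(-7, -1, -9) = -1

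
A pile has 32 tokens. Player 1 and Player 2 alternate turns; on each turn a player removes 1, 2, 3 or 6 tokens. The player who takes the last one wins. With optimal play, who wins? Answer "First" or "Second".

Second

Positions where the player to move wins (W) vs loses (L):
i:   0  1  2  3  4  5  6  7  8  9 10 11 12 13 14 15 16 17 18 19 20 21 22 23 24 25 26 27 28 29 30 31 32
     L  W  W  W  L  W  W  W  L  W  W  W  L  W  W  W  L  W  W  W  L  W  W  W  L  W  W  W  L  W  W  W  L
Position 32 is L, so the second player wins.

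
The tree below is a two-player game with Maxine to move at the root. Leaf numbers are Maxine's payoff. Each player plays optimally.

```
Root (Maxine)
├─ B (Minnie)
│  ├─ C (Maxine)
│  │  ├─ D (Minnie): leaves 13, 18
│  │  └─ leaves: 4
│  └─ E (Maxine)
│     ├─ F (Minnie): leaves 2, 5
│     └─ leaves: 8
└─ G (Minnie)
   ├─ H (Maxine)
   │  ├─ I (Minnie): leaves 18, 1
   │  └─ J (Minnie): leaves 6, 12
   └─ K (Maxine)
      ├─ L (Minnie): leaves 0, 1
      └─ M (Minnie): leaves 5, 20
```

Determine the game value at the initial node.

D (Minnie): min(13, 18) = 13
C (Maxine): max(13, 4) = 13
F (Minnie): min(2, 5) = 2
E (Maxine): max(2, 8) = 8
B (Minnie): min(13, 8) = 8
I (Minnie): min(18, 1) = 1
J (Minnie): min(6, 12) = 6
H (Maxine): max(1, 6) = 6
L (Minnie): min(0, 1) = 0
M (Minnie): min(5, 20) = 5
K (Maxine): max(0, 5) = 5
G (Minnie): min(6, 5) = 5
Root (Maxine): max(8, 5) = 8

8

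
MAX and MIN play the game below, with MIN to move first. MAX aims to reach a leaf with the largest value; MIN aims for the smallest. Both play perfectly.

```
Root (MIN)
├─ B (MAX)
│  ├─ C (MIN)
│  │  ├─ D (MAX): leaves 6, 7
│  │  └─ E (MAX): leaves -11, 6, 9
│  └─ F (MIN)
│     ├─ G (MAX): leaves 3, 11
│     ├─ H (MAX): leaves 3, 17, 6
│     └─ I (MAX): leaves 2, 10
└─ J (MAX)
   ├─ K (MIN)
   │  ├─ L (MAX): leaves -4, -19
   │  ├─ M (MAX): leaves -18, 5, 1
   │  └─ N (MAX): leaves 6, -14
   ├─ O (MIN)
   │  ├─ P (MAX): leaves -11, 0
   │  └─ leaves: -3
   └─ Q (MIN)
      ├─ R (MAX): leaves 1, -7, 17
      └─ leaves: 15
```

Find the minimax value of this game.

10

D (MAX): max(6, 7) = 7
E (MAX): max(-11, 6, 9) = 9
C (MIN): min(7, 9) = 7
G (MAX): max(3, 11) = 11
H (MAX): max(3, 17, 6) = 17
I (MAX): max(2, 10) = 10
F (MIN): min(11, 17, 10) = 10
B (MAX): max(7, 10) = 10
L (MAX): max(-4, -19) = -4
M (MAX): max(-18, 5, 1) = 5
N (MAX): max(6, -14) = 6
K (MIN): min(-4, 5, 6) = -4
P (MAX): max(-11, 0) = 0
O (MIN): min(0, -3) = -3
R (MAX): max(1, -7, 17) = 17
Q (MIN): min(17, 15) = 15
J (MAX): max(-4, -3, 15) = 15
Root (MIN): min(10, 15) = 10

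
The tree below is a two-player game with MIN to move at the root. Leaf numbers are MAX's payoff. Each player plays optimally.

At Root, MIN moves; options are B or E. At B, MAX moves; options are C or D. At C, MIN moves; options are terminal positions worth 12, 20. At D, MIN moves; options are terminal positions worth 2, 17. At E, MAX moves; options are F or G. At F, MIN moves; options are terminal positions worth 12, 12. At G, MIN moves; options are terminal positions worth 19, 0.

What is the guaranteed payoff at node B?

12

C: min(12, 20) = 12
D: min(2, 17) = 2
B: max(12, 2) = 12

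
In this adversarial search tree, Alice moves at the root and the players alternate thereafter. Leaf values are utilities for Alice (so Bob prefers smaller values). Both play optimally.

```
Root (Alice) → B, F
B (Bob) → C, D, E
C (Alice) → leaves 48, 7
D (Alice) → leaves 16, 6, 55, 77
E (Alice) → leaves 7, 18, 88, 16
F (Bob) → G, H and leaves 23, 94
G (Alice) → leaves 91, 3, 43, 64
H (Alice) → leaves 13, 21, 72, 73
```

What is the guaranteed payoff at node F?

G: max(91, 3, 43, 64) = 91
H: max(13, 21, 72, 73) = 73
F: min(91, 73, 23, 94) = 23

23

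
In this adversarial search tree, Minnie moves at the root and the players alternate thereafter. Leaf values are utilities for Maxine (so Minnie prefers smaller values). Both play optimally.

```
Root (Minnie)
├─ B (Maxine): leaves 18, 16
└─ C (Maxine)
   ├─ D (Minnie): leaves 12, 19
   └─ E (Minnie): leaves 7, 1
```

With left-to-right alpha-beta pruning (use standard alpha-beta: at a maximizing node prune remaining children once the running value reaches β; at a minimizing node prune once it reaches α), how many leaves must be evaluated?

B [α=-∞,β=+∞]: v=18
D [α=-∞,β=18]: v=12
E [α=12,β=18]: v=7 after child 1 ≤ α → α-cutoff, skip 1
C [α=-∞,β=18]: v=12
Root [α=-∞,β=+∞]: v=12
Leaves evaluated: 5 of 6.

5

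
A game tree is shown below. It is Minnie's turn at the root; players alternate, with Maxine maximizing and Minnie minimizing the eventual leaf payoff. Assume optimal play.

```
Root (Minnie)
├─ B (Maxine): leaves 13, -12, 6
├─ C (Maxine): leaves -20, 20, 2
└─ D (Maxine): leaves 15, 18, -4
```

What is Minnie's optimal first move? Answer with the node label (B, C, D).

B (Maxine): max(13, -12, 6) = 13
C (Maxine): max(-20, 20, 2) = 20
D (Maxine): max(15, 18, -4) = 18
Root (Minnie): min(13, 20, 18) = 13
Minnie picks the child with the lowest value: B (value 13).

B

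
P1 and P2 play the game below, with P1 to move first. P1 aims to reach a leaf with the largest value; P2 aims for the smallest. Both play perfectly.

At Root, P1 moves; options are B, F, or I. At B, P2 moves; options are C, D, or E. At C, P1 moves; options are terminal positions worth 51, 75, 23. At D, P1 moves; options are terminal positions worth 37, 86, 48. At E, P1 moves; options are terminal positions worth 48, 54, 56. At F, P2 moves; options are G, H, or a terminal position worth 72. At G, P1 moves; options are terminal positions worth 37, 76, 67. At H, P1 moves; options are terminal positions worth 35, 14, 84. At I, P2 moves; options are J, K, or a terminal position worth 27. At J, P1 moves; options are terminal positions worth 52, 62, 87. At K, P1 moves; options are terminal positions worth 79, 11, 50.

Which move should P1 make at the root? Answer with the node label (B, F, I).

C (P1): max(51, 75, 23) = 75
D (P1): max(37, 86, 48) = 86
E (P1): max(48, 54, 56) = 56
B (P2): min(75, 86, 56) = 56
G (P1): max(37, 76, 67) = 76
H (P1): max(35, 14, 84) = 84
F (P2): min(76, 84, 72) = 72
J (P1): max(52, 62, 87) = 87
K (P1): max(79, 11, 50) = 79
I (P2): min(87, 79, 27) = 27
Root (P1): max(56, 72, 27) = 72
P1 picks the child with the highest value: F (value 72).

F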